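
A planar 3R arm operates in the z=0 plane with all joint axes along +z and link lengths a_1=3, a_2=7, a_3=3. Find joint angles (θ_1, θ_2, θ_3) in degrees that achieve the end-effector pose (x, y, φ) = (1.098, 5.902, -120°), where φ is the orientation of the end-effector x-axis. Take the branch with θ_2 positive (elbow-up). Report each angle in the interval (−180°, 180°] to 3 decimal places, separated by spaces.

wrist centre = target − a_3·(cos φ, sin φ) = (2.5980, 8.5001)
cos θ_2 = (79.0009−3²−7²)/(2·3·7) = 0.5000; θ_2 = 59.9986° (elbow-up)
β = atan2(8.5001,2.5980) = 73.0045°; ψ = atan2(6.0621,6.5001) = 43.0028°
θ_1 = β − ψ = 30.0017°
θ_3 = φ − θ_1 − θ_2 = 149.9997° (wrapped to (-180°,180°])

30.002 59.999 150.000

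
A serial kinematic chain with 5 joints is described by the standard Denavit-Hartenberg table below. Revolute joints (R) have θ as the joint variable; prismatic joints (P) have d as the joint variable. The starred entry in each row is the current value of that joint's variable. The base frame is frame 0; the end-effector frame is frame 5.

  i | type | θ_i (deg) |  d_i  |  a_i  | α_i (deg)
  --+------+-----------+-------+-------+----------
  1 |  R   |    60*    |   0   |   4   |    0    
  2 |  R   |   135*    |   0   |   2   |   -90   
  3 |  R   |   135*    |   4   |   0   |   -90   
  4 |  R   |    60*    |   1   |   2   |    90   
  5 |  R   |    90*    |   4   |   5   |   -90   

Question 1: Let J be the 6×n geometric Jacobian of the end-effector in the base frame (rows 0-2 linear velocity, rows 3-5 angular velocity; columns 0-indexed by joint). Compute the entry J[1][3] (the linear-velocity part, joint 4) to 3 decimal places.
axis z_3 = (0.6830,0.1830,0.7071); lever o_n−o_3 = (7.2165,1.6562,1.0860)
cross product → J_v[:, 3] = (-0.9724,4.3610,-0.1895)
J_ω[:, 3] = z_3
entry J[1][3] = 4.3610

4.361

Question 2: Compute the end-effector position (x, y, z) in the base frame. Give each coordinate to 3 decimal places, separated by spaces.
8.320 0.739 1.086

after link 1: o_1 = (2.0000, 3.4641, 0.0000)
after link 2: o_2 = (0.0681, 2.9465, 0.0000)
after link 3: o_3 = (1.1034, -0.9172, 0.0000)
after link 4: o_4 = (2.0212, 1.1218, -0.0000)
after link 5: o_5 = (8.3199, 0.7390, 1.0860)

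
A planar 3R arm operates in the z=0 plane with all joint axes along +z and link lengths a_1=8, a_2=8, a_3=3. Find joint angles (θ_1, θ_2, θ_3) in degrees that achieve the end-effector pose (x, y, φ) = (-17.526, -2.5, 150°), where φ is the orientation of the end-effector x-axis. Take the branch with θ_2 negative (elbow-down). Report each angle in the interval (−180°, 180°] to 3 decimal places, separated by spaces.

wrist centre = target − a_3·(cos φ, sin φ) = (-14.9279, -4.0000)
cos θ_2 = (238.8429−8²−8²)/(2·8·8) = 0.8660; θ_2 = -30.0075° (elbow-down)
β = atan2(-4.0000,-14.9279) = -164.9997°; ψ = atan2(-4.0009,14.9277) = -15.0037°
θ_1 = β − ψ = -149.9960°
θ_3 = φ − θ_1 − θ_2 = -29.9965° (wrapped to (-180°,180°])

-149.996 -30.007 -29.997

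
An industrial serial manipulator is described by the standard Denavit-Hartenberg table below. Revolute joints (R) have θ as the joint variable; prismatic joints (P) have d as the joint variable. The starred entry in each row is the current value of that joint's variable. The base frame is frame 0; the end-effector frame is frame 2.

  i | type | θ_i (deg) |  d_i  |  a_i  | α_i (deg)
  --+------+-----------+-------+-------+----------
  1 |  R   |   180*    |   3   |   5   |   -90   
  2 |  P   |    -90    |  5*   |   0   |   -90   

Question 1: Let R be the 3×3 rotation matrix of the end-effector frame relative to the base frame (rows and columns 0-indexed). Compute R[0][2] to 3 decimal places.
-1.000

End-effector z-axis (col 2 of R) = (-1.0000,0.0000,-0.0000)
R[0][2] = -1.0000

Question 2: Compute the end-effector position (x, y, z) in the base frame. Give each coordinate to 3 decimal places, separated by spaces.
-5.000 -5.000 3.000

after link 1: o_1 = (-5.0000, 0.0000, 3.0000)
after link 2: o_2 = (-5.0000, -5.0000, 3.0000)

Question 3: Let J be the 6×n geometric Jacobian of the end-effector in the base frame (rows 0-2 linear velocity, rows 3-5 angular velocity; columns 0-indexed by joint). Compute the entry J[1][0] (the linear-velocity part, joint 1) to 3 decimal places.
axis z_0 = ẑ; lever o_n−o_0 = (-5.0000,-5.0000,3.0000)
cross product → J_v[:, 0] = (5.0000,-5.0000,0.0000)
J_ω[:, 0] = z_0
entry J[1][0] = -5.0000

-5.000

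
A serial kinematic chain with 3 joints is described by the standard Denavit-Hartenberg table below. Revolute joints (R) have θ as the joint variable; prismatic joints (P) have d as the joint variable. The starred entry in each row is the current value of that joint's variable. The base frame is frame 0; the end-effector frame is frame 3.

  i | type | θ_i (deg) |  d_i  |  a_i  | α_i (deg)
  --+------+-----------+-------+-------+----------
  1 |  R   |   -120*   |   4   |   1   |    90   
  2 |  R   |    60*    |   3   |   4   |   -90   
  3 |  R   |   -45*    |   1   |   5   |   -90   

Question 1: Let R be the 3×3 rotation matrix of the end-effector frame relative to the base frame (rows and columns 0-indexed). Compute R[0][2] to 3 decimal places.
End-effector z-axis (col 2 of R) = (0.4356,-0.6597,0.6124)
R[0][2] = 0.4356

0.436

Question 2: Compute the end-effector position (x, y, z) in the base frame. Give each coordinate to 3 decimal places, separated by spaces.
after link 1: o_1 = (-0.5000, -0.8660, 4.0000)
after link 2: o_2 = (-4.0981, -1.0981, 7.4641)
after link 3: o_3 = (-7.6108, -0.1112, 11.0260)

-7.611 -0.111 11.026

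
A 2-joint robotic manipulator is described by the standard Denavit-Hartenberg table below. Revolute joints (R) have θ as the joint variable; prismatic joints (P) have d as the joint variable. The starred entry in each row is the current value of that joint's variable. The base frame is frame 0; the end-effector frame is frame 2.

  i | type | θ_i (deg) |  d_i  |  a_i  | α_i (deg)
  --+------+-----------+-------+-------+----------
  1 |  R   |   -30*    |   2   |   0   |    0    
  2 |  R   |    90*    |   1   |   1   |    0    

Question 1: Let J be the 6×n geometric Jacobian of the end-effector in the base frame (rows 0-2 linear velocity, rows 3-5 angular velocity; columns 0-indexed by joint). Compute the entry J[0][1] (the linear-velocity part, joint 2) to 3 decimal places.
-0.866

axis z_1 = (0.0000,0.0000,1.0000); lever o_n−o_1 = (0.5000,0.8660,1.0000)
cross product → J_v[:, 1] = (-0.8660,0.5000,0.0000)
J_ω[:, 1] = z_1
entry J[0][1] = -0.8660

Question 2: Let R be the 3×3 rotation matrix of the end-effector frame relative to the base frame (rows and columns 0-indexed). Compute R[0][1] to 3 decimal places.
-0.866

End-effector y-axis (col 1 of R) = (-0.8660,0.5000,0.0000)
R[0][1] = -0.8660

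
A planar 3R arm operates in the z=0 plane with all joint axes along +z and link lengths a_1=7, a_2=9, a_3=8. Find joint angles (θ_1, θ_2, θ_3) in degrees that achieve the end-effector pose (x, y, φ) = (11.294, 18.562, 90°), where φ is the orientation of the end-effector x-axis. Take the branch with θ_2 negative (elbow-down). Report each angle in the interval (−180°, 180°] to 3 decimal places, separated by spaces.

wrist centre = target − a_3·(cos φ, sin φ) = (11.2940, 10.5620)
cos θ_2 = (239.1103−7²−9²)/(2·7·9) = 0.8660; θ_2 = -30.0081° (elbow-down)
β = atan2(10.5620,11.2940) = 43.0818°; ψ = atan2(-4.5011,14.7936) = -16.9229°
θ_1 = β − ψ = 60.0047°
θ_3 = φ − θ_1 − θ_2 = 60.0034° (wrapped to (-180°,180°])

60.005 -30.008 60.003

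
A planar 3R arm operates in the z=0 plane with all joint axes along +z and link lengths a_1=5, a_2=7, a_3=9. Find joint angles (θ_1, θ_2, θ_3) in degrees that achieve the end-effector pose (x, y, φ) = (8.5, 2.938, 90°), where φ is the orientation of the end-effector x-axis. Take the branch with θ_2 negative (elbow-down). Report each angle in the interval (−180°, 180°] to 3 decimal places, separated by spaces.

0.002 -60.002 150.000

wrist centre = target − a_3·(cos φ, sin φ) = (8.5000, -6.0620)
cos θ_2 = (108.9978−5²−7²)/(2·5·7) = 0.5000; θ_2 = -60.0020° (elbow-down)
β = atan2(-6.0620,8.5000) = -35.4956°; ψ = atan2(-6.0623,8.4998) = -35.4976°
θ_1 = β − ψ = 0.0020°
θ_3 = φ − θ_1 − θ_2 = 150.0000° (wrapped to (-180°,180°])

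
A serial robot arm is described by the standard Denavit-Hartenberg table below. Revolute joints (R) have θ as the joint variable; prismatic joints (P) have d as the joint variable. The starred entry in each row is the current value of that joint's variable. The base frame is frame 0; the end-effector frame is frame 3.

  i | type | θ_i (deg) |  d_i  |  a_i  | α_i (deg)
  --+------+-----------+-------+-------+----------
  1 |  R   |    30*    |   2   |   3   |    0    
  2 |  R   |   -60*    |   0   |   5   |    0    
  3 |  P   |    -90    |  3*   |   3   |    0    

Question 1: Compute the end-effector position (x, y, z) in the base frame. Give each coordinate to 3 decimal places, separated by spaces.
5.428 -3.598 5.000

after link 1: o_1 = (2.5981, 1.5000, 2.0000)
after link 2: o_2 = (6.9282, -1.0000, 2.0000)
after link 3: o_3 = (5.4282, -3.5981, 5.0000)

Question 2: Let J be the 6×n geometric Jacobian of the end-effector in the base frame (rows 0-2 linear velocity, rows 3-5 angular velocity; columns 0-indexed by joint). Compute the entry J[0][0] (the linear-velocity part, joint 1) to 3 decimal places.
axis z_0 = ẑ; lever o_n−o_0 = (5.4282,-3.5981,5.0000)
cross product → J_v[:, 0] = (3.5981,5.4282,-0.0000)
J_ω[:, 0] = z_0
entry J[0][0] = 3.5981

3.598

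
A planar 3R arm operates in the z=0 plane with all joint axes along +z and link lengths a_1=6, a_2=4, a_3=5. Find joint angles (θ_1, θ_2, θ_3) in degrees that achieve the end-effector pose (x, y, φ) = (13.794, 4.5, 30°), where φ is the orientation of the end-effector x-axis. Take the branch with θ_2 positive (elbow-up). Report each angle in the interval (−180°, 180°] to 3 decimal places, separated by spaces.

-0.004 30.010 -0.007

wrist centre = target − a_3·(cos φ, sin φ) = (9.4639, 2.0000)
cos θ_2 = (93.5649−6²−4²)/(2·6·4) = 0.8659; θ_2 = 30.0103° (elbow-up)
β = atan2(2.0000,9.4639) = 11.9327°; ψ = atan2(2.0006,9.4637) = 11.9365°
θ_1 = β − ψ = -0.0038°
θ_3 = φ − θ_1 − θ_2 = -0.0065° (wrapped to (-180°,180°])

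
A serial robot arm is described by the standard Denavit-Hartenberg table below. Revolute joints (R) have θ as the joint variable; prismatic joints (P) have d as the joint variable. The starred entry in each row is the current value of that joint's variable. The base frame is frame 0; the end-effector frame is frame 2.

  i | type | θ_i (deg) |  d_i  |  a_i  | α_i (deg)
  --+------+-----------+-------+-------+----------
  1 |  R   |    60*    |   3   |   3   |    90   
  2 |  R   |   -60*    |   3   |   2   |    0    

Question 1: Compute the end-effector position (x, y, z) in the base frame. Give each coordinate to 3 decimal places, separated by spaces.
after link 1: o_1 = (1.5000, 2.5981, 3.0000)
after link 2: o_2 = (4.5981, 1.9641, 1.2679)

4.598 1.964 1.268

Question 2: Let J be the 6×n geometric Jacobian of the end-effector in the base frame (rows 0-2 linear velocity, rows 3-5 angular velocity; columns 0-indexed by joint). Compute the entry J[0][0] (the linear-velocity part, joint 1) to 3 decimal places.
-1.964

axis z_0 = ẑ; lever o_n−o_0 = (4.5981,1.9641,1.2679)
cross product → J_v[:, 0] = (-1.9641,4.5981,0.0000)
J_ω[:, 0] = z_0
entry J[0][0] = -1.9641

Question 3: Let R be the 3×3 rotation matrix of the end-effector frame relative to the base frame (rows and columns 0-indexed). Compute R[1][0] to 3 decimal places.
End-effector x-axis (col 0 of R) = (0.2500,0.4330,-0.8660)
R[1][0] = 0.4330

0.433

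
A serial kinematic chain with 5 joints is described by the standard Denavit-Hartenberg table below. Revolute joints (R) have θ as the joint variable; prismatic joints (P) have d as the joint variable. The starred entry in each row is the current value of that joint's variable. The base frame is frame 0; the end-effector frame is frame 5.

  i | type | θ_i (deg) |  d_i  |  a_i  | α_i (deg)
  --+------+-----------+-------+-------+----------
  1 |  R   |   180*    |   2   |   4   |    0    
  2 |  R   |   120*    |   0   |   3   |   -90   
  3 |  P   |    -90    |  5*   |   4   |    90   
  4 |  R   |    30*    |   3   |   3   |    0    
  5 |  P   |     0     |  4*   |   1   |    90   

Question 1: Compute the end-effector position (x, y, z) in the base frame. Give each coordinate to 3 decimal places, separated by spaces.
0.062 6.964 9.464

after link 1: o_1 = (-4.0000, 0.0000, 2.0000)
after link 2: o_2 = (-2.5000, -2.5981, 2.0000)
after link 3: o_3 = (1.8301, -0.0981, 6.0000)
after link 4: o_4 = (1.6292, 3.2500, 8.5981)
after link 5: o_5 = (0.0622, 6.9641, 9.4641)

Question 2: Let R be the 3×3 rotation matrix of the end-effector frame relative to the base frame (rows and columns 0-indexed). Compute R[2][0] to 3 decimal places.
0.866

End-effector x-axis (col 0 of R) = (0.4330,0.2500,0.8660)
R[2][0] = 0.8660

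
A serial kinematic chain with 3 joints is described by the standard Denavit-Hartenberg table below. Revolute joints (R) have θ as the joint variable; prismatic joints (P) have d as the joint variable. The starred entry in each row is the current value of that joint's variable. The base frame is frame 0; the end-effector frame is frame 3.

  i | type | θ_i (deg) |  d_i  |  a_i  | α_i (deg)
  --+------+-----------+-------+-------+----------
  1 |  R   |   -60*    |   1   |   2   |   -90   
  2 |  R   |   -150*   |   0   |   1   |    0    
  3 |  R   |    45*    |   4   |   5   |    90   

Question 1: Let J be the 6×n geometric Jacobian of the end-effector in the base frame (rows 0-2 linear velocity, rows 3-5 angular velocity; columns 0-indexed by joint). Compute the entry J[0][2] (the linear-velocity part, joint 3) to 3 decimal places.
2.415

axis z_2 = (0.8660,0.5000,0.0000); lever o_n−o_2 = (2.8171,3.1207,4.8296)
cross product → J_v[:, 2] = (2.4148,-4.1826,1.2941)
J_ω[:, 2] = z_2
entry J[0][2] = 2.4148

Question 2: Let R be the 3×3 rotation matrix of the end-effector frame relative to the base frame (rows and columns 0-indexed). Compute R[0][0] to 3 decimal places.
End-effector x-axis (col 0 of R) = (-0.1294,0.2241,0.9659)
R[0][0] = -0.1294

-0.129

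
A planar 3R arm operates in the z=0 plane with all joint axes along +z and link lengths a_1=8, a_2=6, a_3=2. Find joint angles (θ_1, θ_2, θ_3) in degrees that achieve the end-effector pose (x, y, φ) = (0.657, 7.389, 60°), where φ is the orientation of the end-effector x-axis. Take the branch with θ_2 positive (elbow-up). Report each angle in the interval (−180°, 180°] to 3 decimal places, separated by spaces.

wrist centre = target − a_3·(cos φ, sin φ) = (-0.3430, 5.6569)
cos θ_2 = (32.1187−8²−6²)/(2·8·6) = -0.7071; θ_2 = 134.9992° (elbow-up)
β = atan2(5.6569,-0.3430) = 93.4698°; ψ = atan2(4.2427,3.7574) = 48.4713°
θ_1 = β − ψ = 44.9985°
θ_3 = φ − θ_1 − θ_2 = -119.9977° (wrapped to (-180°,180°])

44.999 134.999 -119.998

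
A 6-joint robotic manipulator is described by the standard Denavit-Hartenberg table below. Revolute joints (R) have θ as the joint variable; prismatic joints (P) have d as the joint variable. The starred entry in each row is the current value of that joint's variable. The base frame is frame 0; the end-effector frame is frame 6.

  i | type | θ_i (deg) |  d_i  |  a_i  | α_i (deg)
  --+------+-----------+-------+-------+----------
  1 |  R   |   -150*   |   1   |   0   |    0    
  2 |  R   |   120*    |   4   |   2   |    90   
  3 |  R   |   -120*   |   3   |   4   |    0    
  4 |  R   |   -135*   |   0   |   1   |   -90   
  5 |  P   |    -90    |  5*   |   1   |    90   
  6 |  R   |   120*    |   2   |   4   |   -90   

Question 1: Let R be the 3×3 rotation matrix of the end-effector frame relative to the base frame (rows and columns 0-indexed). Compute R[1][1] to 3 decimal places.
0.129

End-effector y-axis (col 1 of R) = (-0.2241,0.1294,0.9659)
R[1][1] = 0.1294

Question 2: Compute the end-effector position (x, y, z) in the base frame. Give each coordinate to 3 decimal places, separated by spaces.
-7.856 2.226 -1.621

after link 1: o_1 = (0.0000, 0.0000, 1.0000)
after link 2: o_2 = (1.7321, -1.0000, 5.0000)
after link 3: o_3 = (-1.5000, -2.5981, 1.5359)
after link 4: o_4 = (-1.7241, -2.4687, 2.5018)
after link 5: o_5 = (-6.4067, -0.9199, 1.2077)
after link 6: o_6 = (-7.8562, 2.2264, -1.6207)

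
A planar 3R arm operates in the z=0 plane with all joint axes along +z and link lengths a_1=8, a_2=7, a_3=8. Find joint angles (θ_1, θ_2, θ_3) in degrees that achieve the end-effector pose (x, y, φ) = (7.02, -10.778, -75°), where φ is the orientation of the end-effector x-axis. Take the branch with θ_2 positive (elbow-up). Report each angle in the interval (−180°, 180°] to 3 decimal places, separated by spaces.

-90.005 135.001 -119.996

wrist centre = target − a_3·(cos φ, sin φ) = (4.9494, -3.0506)
cos θ_2 = (33.8032−8²−7²)/(2·8·7) = -0.7071; θ_2 = 135.0006° (elbow-up)
β = atan2(-3.0506,4.9494) = -31.6476°; ψ = atan2(4.9497,3.0502) = 58.3570°
θ_1 = β − ψ = -90.0046°
θ_3 = φ − θ_1 − θ_2 = -119.9961° (wrapped to (-180°,180°])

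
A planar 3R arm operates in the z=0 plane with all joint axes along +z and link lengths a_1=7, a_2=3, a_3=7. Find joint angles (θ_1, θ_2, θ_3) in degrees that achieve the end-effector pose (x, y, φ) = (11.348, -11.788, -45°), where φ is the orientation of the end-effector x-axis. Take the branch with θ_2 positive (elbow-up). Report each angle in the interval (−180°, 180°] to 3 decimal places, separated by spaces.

wrist centre = target − a_3·(cos φ, sin φ) = (6.3983, -6.8383)
cos θ_2 = (87.6993−7²−3²)/(2·7·3) = 0.7071; θ_2 = 44.9984° (elbow-up)
β = atan2(-6.8383,6.3983) = -46.9039°; ψ = atan2(2.1213,9.1214) = 13.0919°
θ_1 = β − ψ = -59.9958°
θ_3 = φ − θ_1 − θ_2 = -30.0025° (wrapped to (-180°,180°])

-59.996 44.998 -30.003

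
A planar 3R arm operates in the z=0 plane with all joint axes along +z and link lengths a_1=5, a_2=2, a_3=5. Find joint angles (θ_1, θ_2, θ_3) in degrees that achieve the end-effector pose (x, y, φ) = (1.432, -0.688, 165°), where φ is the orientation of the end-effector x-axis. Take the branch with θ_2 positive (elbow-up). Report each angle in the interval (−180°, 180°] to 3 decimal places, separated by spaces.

wrist centre = target − a_3·(cos φ, sin φ) = (6.2616, -1.9821)
cos θ_2 = (43.1367−5²−2²)/(2·5·2) = 0.7068; θ_2 = 45.0220° (elbow-up)
β = atan2(-1.9821,6.2616) = -17.5650°; ψ = atan2(1.4148,6.4137) = 12.4394°
θ_1 = β − ψ = -30.0044°
θ_3 = φ − θ_1 − θ_2 = 149.9823° (wrapped to (-180°,180°])

-30.004 45.022 149.982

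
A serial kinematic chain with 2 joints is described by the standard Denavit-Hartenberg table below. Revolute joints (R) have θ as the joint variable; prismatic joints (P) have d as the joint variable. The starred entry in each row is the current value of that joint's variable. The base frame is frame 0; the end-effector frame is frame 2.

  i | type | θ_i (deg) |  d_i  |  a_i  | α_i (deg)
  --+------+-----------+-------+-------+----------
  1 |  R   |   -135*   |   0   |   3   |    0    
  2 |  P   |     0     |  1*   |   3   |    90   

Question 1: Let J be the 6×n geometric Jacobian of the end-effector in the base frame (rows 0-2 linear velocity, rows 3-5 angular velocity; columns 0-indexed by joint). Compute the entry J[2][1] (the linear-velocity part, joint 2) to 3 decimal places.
1.000

prismatic axis z_1 = (0.0000,0.0000,1.0000)
J_v[:, 1] = z_1; J_ω[:, 1] = (0,0,0)
entry J[2][1] = 1.0000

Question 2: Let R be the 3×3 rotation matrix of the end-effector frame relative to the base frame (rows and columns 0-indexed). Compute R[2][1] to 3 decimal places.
1.000

End-effector y-axis (col 1 of R) = (0.0000,-0.0000,1.0000)
R[2][1] = 1.0000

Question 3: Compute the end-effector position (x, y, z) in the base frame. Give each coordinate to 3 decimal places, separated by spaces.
-4.243 -4.243 1.000

after link 1: o_1 = (-2.1213, -2.1213, 0.0000)
after link 2: o_2 = (-4.2426, -4.2426, 1.0000)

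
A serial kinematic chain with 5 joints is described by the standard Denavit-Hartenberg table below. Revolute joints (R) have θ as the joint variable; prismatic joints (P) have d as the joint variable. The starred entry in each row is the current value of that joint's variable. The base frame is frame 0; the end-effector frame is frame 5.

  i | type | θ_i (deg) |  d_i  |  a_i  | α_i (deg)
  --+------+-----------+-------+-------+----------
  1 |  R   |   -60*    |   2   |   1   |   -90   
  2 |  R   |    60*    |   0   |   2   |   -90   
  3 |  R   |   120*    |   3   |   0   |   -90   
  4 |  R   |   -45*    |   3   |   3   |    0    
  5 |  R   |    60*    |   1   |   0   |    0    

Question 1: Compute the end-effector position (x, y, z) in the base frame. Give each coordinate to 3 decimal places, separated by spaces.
-2.208 4.150 1.626

after link 1: o_1 = (0.5000, -0.8660, 2.0000)
after link 2: o_2 = (1.0000, -1.7321, 0.2679)
after link 3: o_3 = (-0.2990, 0.5179, -1.2321)
after link 4: o_4 = (-2.4242, 3.5247, 0.8758)
after link 5: o_5 = (-2.2077, 4.1497, 1.6258)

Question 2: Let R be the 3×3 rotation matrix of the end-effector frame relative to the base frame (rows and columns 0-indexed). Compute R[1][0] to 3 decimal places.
End-effector x-axis (col 0 of R) = (-0.7331,-0.4032,0.5477)
R[1][0] = -0.4032

-0.403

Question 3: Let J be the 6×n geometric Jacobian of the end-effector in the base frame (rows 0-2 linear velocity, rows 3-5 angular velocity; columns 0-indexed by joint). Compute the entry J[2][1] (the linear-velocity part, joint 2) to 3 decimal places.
5.698

axis z_1 = (0.8660,0.5000,0.0000); lever o_n−o_1 = (-2.7077,5.0157,-0.3742)
cross product → J_v[:, 1] = (-0.1871,0.3240,5.6976)
J_ω[:, 1] = z_1
entry J[2][1] = 5.6976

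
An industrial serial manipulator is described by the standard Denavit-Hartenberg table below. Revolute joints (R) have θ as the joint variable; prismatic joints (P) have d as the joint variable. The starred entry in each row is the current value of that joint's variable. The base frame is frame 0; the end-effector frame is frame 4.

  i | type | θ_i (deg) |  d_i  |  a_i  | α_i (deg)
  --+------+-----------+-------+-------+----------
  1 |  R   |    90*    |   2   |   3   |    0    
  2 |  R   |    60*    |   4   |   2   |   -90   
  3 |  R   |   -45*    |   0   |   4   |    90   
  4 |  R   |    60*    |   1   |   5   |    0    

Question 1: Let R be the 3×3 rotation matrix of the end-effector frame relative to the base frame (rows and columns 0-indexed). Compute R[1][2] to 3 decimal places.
End-effector z-axis (col 2 of R) = (0.6124,-0.3536,0.7071)
R[1][2] = -0.3536

-0.354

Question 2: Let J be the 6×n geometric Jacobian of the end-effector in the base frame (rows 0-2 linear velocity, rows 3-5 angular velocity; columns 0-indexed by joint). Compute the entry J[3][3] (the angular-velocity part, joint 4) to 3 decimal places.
0.612

axis z_3 = (0.6124,-0.3536,0.7071); lever o_n−o_3 = (-3.0836,-3.2197,2.4749)
cross product → J_v[:, 3] = (1.4017,-3.6960,-3.0619)
J_ω[:, 3] = z_3
entry J[3][3] = 0.6124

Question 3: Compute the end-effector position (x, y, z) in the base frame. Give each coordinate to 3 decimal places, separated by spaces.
-7.265 2.195 11.303

after link 1: o_1 = (0.0000, 3.0000, 2.0000)
after link 2: o_2 = (-1.7321, 4.0000, 6.0000)
after link 3: o_3 = (-4.1815, 5.4142, 8.8284)
after link 4: o_4 = (-7.2652, 2.1945, 11.3033)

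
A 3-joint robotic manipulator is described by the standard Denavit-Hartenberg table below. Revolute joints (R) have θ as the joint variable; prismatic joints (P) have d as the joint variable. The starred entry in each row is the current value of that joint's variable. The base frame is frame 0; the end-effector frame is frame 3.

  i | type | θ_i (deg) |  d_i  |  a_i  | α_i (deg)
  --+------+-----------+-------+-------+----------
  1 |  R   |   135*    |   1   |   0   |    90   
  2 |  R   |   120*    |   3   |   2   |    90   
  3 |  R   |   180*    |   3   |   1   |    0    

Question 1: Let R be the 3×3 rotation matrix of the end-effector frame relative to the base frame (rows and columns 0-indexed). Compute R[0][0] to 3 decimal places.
-0.354

End-effector x-axis (col 0 of R) = (-0.3536,0.3536,-0.8660)
R[0][0] = -0.3536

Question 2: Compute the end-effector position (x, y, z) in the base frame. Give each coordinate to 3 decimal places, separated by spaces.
0.638 3.605 3.366

after link 1: o_1 = (0.0000, 0.0000, 1.0000)
after link 2: o_2 = (2.8284, 1.4142, 2.7321)
after link 3: o_3 = (0.6378, 3.6049, 3.3660)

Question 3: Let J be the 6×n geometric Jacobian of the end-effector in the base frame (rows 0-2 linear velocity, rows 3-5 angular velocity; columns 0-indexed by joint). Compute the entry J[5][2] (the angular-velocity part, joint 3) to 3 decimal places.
axis z_2 = (-0.6124,0.6124,0.5000); lever o_n−o_2 = (-2.1907,2.1907,0.6340)
cross product → J_v[:, 2] = (-0.7071,-0.7071,0.0000)
J_ω[:, 2] = z_2
entry J[5][2] = 0.5000

0.500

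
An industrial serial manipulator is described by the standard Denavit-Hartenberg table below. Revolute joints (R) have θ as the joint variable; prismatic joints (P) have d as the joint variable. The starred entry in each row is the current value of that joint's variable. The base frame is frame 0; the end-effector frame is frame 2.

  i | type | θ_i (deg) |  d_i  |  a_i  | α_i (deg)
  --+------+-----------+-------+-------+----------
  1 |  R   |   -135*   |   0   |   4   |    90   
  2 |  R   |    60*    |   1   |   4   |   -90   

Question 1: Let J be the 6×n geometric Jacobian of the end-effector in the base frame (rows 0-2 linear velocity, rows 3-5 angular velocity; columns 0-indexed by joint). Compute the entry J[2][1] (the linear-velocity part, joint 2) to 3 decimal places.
2.000

axis z_1 = (-0.7071,0.7071,0.0000); lever o_n−o_1 = (-2.1213,-0.7071,3.4641)
cross product → J_v[:, 1] = (2.4495,2.4495,2.0000)
J_ω[:, 1] = z_1
entry J[2][1] = 2.0000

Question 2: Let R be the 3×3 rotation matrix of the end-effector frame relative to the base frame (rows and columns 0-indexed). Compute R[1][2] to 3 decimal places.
0.612

End-effector z-axis (col 2 of R) = (0.6124,0.6124,0.5000)
R[1][2] = 0.6124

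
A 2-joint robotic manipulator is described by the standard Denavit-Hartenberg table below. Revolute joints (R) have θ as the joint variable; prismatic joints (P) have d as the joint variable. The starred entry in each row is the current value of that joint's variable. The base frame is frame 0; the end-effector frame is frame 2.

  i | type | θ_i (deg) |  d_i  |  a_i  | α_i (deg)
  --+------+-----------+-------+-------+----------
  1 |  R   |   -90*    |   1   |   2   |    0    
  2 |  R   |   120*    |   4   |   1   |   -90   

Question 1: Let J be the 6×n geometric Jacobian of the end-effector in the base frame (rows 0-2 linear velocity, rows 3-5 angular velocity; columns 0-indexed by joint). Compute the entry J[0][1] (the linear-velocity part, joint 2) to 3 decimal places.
axis z_1 = (0.0000,0.0000,1.0000); lever o_n−o_1 = (0.8660,0.5000,4.0000)
cross product → J_v[:, 1] = (-0.5000,0.8660,0.0000)
J_ω[:, 1] = z_1
entry J[0][1] = -0.5000

-0.500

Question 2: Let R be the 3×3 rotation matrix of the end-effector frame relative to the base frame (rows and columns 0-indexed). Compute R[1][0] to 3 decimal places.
End-effector x-axis (col 0 of R) = (0.8660,0.5000,0.0000)
R[1][0] = 0.5000

0.500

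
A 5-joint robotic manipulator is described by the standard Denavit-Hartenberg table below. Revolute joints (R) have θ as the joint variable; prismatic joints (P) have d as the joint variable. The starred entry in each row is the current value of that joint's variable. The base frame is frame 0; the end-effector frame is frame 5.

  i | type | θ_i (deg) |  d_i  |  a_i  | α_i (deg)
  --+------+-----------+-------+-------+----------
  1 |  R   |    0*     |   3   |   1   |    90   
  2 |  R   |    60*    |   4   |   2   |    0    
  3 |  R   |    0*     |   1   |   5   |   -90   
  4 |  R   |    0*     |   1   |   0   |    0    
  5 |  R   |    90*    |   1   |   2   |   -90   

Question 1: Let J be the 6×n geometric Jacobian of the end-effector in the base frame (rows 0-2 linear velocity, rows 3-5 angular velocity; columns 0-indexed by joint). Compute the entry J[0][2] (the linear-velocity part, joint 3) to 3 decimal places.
-5.330

axis z_2 = (0.0000,-1.0000,0.0000); lever o_n−o_2 = (0.7679,1.0000,5.3301)
cross product → J_v[:, 2] = (-5.3301,0.0000,0.7679)
J_ω[:, 2] = z_2
entry J[0][2] = -5.3301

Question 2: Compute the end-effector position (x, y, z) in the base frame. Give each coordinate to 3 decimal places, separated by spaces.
after link 1: o_1 = (1.0000, 0.0000, 3.0000)
after link 2: o_2 = (2.0000, -4.0000, 4.7321)
after link 3: o_3 = (4.5000, -5.0000, 9.0622)
after link 4: o_4 = (3.6340, -5.0000, 9.5622)
after link 5: o_5 = (2.7679, -3.0000, 10.0622)

2.768 -3.000 10.062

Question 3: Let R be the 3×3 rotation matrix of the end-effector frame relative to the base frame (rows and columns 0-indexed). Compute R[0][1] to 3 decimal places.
End-effector y-axis (col 1 of R) = (0.8660,0.0000,-0.5000)
R[0][1] = 0.8660

0.866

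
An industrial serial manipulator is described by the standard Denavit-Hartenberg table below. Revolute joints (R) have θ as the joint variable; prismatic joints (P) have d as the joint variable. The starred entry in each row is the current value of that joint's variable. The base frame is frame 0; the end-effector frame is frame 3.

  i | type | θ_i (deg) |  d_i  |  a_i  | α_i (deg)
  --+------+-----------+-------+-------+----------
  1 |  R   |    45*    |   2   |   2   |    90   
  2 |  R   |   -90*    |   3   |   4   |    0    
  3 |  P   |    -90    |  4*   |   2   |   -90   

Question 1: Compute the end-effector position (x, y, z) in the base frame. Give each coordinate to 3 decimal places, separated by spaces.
after link 1: o_1 = (1.4142, 1.4142, 2.0000)
after link 2: o_2 = (3.5355, -0.7071, -2.0000)
after link 3: o_3 = (4.9497, -4.9497, -2.0000)

4.950 -4.950 -2.000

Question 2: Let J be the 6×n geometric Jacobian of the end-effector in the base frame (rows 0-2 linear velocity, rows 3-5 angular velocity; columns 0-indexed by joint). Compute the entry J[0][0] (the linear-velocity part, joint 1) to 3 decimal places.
axis z_0 = ẑ; lever o_n−o_0 = (4.9497,-4.9497,-2.0000)
cross product → J_v[:, 0] = (4.9497,4.9497,-0.0000)
J_ω[:, 0] = z_0
entry J[0][0] = 4.9497

4.950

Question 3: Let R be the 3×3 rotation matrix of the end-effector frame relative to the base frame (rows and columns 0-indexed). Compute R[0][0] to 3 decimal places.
-0.707

End-effector x-axis (col 0 of R) = (-0.7071,-0.7071,-0.0000)
R[0][0] = -0.7071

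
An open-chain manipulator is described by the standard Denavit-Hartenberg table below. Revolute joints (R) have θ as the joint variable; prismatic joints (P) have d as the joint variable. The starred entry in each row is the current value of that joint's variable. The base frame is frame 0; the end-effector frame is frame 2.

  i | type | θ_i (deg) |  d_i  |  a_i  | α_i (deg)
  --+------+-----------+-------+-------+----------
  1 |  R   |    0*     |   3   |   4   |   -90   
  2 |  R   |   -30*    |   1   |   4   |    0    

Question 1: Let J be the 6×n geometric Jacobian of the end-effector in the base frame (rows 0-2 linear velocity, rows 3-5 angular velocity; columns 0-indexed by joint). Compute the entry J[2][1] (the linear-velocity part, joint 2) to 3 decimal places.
axis z_1 = (0.0000,1.0000,0.0000); lever o_n−o_1 = (3.4641,1.0000,2.0000)
cross product → J_v[:, 1] = (2.0000,0.0000,-3.4641)
J_ω[:, 1] = z_1
entry J[2][1] = -3.4641

-3.464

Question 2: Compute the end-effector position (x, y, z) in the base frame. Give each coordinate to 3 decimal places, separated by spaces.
after link 1: o_1 = (4.0000, 0.0000, 3.0000)
after link 2: o_2 = (7.4641, 1.0000, 5.0000)

7.464 1.000 5.000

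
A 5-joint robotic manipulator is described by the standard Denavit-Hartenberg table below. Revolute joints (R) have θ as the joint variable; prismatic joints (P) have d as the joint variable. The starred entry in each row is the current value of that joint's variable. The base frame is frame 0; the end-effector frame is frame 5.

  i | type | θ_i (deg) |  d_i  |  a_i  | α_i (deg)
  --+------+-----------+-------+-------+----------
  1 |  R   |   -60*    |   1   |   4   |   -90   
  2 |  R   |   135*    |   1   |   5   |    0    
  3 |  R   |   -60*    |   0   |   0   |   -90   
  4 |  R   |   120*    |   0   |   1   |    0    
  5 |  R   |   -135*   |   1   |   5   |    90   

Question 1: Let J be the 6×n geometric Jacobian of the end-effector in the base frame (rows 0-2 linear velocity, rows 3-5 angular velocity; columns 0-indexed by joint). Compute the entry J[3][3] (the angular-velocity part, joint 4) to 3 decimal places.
axis z_3 = (-0.4830,0.8365,-0.2588); lever o_n−o_3 = (0.4481,0.0801,-4.4409)
cross product → J_v[:, 3] = (-3.6942,-2.2608,-0.4135)
J_ω[:, 3] = z_3
entry J[3][3] = -0.4830

-0.483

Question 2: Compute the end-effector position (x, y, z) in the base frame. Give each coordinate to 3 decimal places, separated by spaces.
1.546 0.178 -6.976

after link 1: o_1 = (2.0000, -3.4641, 1.0000)
after link 2: o_2 = (1.0983, 0.0978, -2.5355)
after link 3: o_3 = (1.0983, 0.0978, -2.5355)
after link 4: o_4 = (0.2836, -0.2232, -2.0526)
after link 5: o_5 = (1.5463, 0.1779, -6.9765)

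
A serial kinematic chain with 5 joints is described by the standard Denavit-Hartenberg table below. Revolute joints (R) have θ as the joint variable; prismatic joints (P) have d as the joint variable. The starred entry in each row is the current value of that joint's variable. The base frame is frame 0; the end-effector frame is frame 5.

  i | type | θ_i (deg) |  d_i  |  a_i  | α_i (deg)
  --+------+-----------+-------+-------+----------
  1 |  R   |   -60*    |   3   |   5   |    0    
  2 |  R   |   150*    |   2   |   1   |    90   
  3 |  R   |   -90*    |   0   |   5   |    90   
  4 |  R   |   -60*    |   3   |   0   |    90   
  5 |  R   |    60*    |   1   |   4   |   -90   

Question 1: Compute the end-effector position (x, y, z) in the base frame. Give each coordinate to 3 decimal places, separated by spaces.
0.268 -9.794 -0.134

after link 1: o_1 = (2.5000, -4.3301, 3.0000)
after link 2: o_2 = (2.5000, -3.3301, 5.0000)
after link 3: o_3 = (2.5000, -3.3301, 0.0000)
after link 4: o_4 = (2.5000, -6.3301, -0.0000)
after link 5: o_5 = (0.2679, -9.7942, -0.1340)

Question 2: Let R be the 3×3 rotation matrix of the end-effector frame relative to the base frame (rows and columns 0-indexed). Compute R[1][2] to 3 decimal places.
End-effector z-axis (col 2 of R) = (0.7500,-0.5000,0.4330)
R[1][2] = -0.5000

-0.500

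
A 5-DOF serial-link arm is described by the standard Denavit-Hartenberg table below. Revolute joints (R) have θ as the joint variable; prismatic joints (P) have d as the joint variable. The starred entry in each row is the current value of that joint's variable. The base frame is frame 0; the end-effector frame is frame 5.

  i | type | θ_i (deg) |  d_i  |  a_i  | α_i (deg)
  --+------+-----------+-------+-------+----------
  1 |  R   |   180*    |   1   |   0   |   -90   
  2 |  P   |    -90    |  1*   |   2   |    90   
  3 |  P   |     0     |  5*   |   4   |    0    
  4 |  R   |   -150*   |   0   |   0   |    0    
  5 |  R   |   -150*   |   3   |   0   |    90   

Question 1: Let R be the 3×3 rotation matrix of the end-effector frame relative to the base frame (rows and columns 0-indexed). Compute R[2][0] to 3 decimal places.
End-effector x-axis (col 0 of R) = (-0.0000,-0.8660,0.5000)
R[2][0] = 0.5000

0.500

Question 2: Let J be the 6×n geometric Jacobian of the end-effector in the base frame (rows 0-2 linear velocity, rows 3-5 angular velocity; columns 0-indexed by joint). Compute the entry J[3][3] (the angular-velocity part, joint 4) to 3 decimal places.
axis z_3 = (1.0000,-0.0000,0.0000); lever o_n−o_3 = (3.0000,-0.0000,0.0000)
cross product → J_v[:, 3] = (0.0000,0.0000,0.0000)
J_ω[:, 3] = z_3
entry J[3][3] = 1.0000

1.000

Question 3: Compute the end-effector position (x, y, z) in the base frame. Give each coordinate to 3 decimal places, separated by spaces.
8.000 -1.000 7.000

after link 1: o_1 = (0.0000, 0.0000, 1.0000)
after link 2: o_2 = (-0.0000, -1.0000, 3.0000)
after link 3: o_3 = (5.0000, -1.0000, 7.0000)
after link 4: o_4 = (5.0000, -1.0000, 7.0000)
after link 5: o_5 = (8.0000, -1.0000, 7.0000)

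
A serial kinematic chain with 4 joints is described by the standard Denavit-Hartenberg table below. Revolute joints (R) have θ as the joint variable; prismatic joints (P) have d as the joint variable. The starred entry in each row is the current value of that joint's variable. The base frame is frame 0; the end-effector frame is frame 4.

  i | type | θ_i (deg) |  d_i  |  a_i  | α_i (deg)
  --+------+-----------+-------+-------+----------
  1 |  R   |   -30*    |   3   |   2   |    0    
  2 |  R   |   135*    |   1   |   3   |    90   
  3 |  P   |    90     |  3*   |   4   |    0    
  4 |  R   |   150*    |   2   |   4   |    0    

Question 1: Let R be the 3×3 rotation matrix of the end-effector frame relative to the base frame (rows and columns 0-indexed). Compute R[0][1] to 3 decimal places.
End-effector y-axis (col 1 of R) = (-0.2241,0.8365,-0.5000)
R[0][1] = -0.2241

-0.224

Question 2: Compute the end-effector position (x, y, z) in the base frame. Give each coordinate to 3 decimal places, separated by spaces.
after link 1: o_1 = (1.7321, -1.0000, 3.0000)
after link 2: o_2 = (0.9556, 1.8978, 4.0000)
after link 3: o_3 = (3.8534, 2.6742, 8.0000)
after link 4: o_4 = (6.3029, 1.2600, 4.5359)

6.303 1.260 4.536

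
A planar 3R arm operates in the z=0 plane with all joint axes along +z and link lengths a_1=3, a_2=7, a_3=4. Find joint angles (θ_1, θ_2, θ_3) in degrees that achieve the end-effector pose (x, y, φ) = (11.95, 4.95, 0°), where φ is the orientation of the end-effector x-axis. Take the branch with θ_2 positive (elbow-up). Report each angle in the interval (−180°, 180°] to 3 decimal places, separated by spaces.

0.010 44.987 -44.997

wrist centre = target − a_3·(cos φ, sin φ) = (7.9500, 4.9500)
cos θ_2 = (87.7050−3²−7²)/(2·3·7) = 0.7073; θ_2 = 44.9874° (elbow-up)
β = atan2(4.9500,7.9500) = 31.9081°; ψ = atan2(4.9487,7.9508) = 31.8985°
θ_1 = β − ψ = 0.0096°
θ_3 = φ − θ_1 − θ_2 = -44.9971° (wrapped to (-180°,180°])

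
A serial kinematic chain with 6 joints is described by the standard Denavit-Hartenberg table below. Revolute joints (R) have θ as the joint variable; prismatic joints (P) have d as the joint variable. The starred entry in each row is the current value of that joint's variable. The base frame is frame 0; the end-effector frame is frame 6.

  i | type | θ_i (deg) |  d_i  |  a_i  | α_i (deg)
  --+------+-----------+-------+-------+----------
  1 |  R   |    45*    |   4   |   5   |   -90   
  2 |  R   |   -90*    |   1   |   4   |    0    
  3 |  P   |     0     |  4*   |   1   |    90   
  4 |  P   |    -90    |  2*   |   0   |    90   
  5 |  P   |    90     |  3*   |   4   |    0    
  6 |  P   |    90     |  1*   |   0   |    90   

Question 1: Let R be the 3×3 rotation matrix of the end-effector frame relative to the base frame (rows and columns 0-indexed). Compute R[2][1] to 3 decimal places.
End-effector y-axis (col 1 of R) = (-0.0000,-0.0000,-1.0000)
R[2][1] = -1.0000

-1.000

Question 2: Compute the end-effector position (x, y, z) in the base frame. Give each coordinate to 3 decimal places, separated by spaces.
-4.243 2.828 5.000

after link 1: o_1 = (3.5355, 3.5355, 4.0000)
after link 2: o_2 = (2.8284, 4.2426, 8.0000)
after link 3: o_3 = (0.0000, 7.0711, 9.0000)
after link 4: o_4 = (-1.4142, 5.6569, 9.0000)
after link 5: o_5 = (-4.2426, 2.8284, 6.0000)
after link 6: o_6 = (-4.2426, 2.8284, 5.0000)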